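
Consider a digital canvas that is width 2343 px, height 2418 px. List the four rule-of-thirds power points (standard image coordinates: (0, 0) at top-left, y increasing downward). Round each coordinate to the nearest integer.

One third of 2343 is 781; one third of 2418 is 806.
Vertical third lines at x = 781 and x = 1562; horizontal third lines at y = 806 and y = 1612.

(781, 806), (1562, 806), (781, 1612), (1562, 1612)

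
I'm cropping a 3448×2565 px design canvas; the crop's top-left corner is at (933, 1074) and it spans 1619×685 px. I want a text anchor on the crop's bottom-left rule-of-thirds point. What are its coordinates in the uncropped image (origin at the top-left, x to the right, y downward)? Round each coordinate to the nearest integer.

One third of the crop width 1619 is 539.67 px.
One third of the crop height 685 is 228.33 px.
The bottom-left point is one-third across and two-thirds down within the crop:
x = 933 + 1 × 539.67 ≈ 1473; y = 1074 + 2 × 228.33 ≈ 1531.

(1473, 1531)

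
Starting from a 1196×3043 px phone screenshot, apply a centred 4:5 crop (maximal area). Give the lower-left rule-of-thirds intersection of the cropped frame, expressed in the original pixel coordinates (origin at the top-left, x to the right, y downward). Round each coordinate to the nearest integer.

1196/3043 < 4/5, so the 4:5 crop keeps the full width 1196 and trims height to 1196 × 5/4 = 1495.00 px.
Top offset = (3043 − 1495.00)/2 = 774.00 px; left offset = 0.
Lower-left is one-third across and two-thirds down within the crop:
x = 0.00 + 1 × 1196.00/3 ≈ 399; y = 774.00 + 2 × 1495.00/3 ≈ 1771.

(399, 1771)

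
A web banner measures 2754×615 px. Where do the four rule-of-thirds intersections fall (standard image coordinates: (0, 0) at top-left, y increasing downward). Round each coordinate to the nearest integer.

(918, 205), (1836, 205), (918, 410), (1836, 410)

One third of 2754 is 918; one third of 615 is 205.
Vertical third lines at x = 918 and x = 1836; horizontal third lines at y = 205 and y = 410.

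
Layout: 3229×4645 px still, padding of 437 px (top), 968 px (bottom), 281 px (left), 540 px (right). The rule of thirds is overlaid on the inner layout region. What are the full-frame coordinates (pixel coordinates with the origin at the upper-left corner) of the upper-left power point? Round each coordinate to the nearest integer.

(1084, 1517)

Content width = 3229 − 281 − 540 = 2408 px; content height = 4645 − 437 − 968 = 3240 px.
Upper-left is one-third across and one-third down within the inner layout region.
x = 281 + 1 × 2408/3 = 281 + 802.67 ≈ 1084
y = 437 + 1 × 3240/3 = 437 + 1080.00 ≈ 1517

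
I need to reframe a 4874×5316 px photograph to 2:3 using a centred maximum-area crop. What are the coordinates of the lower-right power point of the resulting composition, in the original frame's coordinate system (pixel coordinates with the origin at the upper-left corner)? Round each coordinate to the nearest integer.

(3028, 3544)

4874/5316 > 2/3, so the 2:3 crop keeps the full height 5316 and trims width to 5316 × 2/3 = 3544.00 px.
Left offset = (4874 − 3544.00)/2 = 665.00 px; top offset = 0.
Lower-right is two-thirds across and two-thirds down within the crop:
x = 665.00 + 2 × 3544.00/3 ≈ 3028; y = 0.00 + 2 × 5316.00/3 ≈ 3544.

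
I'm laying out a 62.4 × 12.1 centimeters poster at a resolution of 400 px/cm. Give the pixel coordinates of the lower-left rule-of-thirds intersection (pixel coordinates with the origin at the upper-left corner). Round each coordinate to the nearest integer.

In pixels the canvas is 62.4 × 400 = 24960 wide and 12.1 × 400 = 4840 tall.
The lower-left point is one-third across and two-thirds down:
x = 1 × 24960/3 ≈ 8320; y = 2 × 4840/3 ≈ 3227.

x = 8320 px, y = 3227 px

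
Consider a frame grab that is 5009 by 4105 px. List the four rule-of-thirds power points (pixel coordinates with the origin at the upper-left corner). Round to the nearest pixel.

One third of 5009 is 1669.67; one third of 4105 is 1368.33.
Vertical third lines at x = 1670 and x = 3339; horizontal third lines at y = 1368 and y = 2737.

(1670, 1368), (3339, 1368), (1670, 2737), (3339, 2737)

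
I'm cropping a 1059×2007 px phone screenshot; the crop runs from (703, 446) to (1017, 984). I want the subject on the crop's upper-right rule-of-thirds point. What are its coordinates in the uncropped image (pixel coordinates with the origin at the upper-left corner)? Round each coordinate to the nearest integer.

x = 912 px, y = 625 px

Crop width = 1017 − 703 = 314 px; one third is 104.67 px.
Crop height = 984 − 446 = 538 px; one third is 179.33 px.
The upper-right point is two-thirds across and one-third down within the crop:
x = 703 + 2 × 104.67 ≈ 912; y = 446 + 1 × 179.33 ≈ 625.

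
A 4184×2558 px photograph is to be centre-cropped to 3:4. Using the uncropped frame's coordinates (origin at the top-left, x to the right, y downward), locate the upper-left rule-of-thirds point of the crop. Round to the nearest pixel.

4184/2558 > 3/4, so the 3:4 crop keeps the full height 2558 and trims width to 2558 × 3/4 = 1918.50 px.
Left offset = (4184 − 1918.50)/2 = 1132.75 px; top offset = 0.
Upper-left is one-third across and one-third down within the crop:
x = 1132.75 + 1 × 1918.50/3 ≈ 1772; y = 0.00 + 1 × 2558.00/3 ≈ 853.

(1772, 853)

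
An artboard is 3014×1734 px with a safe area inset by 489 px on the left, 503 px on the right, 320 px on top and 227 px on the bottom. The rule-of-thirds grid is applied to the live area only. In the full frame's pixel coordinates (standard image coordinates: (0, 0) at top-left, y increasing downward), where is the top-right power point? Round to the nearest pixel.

x = 1837 px, y = 716 px

Content width = 3014 − 489 − 503 = 2022 px; content height = 1734 − 320 − 227 = 1187 px.
Top-right is two-thirds across and one-third down within the live area.
x = 489 + 2 × 2022/3 = 489 + 1348.00 ≈ 1837
y = 320 + 1 × 1187/3 = 320 + 395.67 ≈ 716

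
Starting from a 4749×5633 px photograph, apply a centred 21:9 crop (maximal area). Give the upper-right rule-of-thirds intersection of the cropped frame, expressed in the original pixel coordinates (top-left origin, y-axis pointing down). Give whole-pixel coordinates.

(3166, 2477)

4749/5633 < 21/9, so the 21:9 crop keeps the full width 4749 and trims height to 4749 × 9/21 = 2035.29 px.
Top offset = (5633 − 2035.29)/2 = 1798.86 px; left offset = 0.
Upper-right is two-thirds across and one-third down within the crop:
x = 0.00 + 2 × 4749.00/3 ≈ 3166; y = 1798.86 + 1 × 2035.29/3 ≈ 2477.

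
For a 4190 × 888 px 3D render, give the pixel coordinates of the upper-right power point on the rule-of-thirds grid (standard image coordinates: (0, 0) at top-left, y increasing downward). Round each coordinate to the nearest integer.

x = 2793 px, y = 296 px

The upper-right point sits two-thirds of the way across and one-third of the way down.
x = 2 × 4190/3 ≈ 2793; y = 1 × 888/3 ≈ 296.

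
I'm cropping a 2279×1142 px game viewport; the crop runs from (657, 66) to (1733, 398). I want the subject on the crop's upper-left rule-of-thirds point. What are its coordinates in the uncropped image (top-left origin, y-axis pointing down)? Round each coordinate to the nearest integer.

Crop width = 1733 − 657 = 1076 px; one third is 358.67 px.
Crop height = 398 − 66 = 332 px; one third is 110.67 px.
The upper-left point is one-third across and one-third down within the crop:
x = 657 + 1 × 358.67 ≈ 1016; y = 66 + 1 × 110.67 ≈ 177.

(1016, 177)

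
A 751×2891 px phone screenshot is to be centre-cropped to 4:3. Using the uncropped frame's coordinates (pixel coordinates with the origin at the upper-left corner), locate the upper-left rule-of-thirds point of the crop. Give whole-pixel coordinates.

751/2891 < 4/3, so the 4:3 crop keeps the full width 751 and trims height to 751 × 3/4 = 563.25 px.
Top offset = (2891 − 563.25)/2 = 1163.88 px; left offset = 0.
Upper-left is one-third across and one-third down within the crop:
x = 0.00 + 1 × 751.00/3 ≈ 250; y = 1163.88 + 1 × 563.25/3 ≈ 1352.

(250, 1352)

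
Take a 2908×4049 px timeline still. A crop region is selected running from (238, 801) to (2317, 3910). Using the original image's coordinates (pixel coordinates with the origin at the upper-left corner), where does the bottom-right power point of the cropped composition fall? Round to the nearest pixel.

x = 1624 px, y = 2874 px

Crop width = 2317 − 238 = 2079 px; one third is 693.00 px.
Crop height = 3910 − 801 = 3109 px; one third is 1036.33 px.
The bottom-right point is two-thirds across and two-thirds down within the crop:
x = 238 + 2 × 693.00 ≈ 1624; y = 801 + 2 × 1036.33 ≈ 2874.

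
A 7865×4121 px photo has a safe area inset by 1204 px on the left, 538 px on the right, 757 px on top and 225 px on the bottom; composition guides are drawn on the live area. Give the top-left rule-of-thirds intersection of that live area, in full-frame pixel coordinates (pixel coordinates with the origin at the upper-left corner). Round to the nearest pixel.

x = 3245 px, y = 1803 px

Content width = 7865 − 1204 − 538 = 6123 px; content height = 4121 − 757 − 225 = 3139 px.
Top-left is one-third across and one-third down within the live area.
x = 1204 + 1 × 6123/3 = 1204 + 2041.00 ≈ 3245
y = 757 + 1 × 3139/3 = 757 + 1046.33 ≈ 1803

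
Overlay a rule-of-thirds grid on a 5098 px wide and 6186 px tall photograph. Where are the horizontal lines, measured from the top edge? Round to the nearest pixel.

2062 px and 4124 px

6186 / 3 = 2062, so the horizontal lines sit at one and two thirds of 6186.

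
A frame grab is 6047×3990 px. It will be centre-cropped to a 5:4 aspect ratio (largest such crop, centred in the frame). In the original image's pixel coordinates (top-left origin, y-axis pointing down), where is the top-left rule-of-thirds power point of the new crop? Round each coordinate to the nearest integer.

6047/3990 > 5/4, so the 5:4 crop keeps the full height 3990 and trims width to 3990 × 5/4 = 4987.50 px.
Left offset = (6047 − 4987.50)/2 = 529.75 px; top offset = 0.
Top-left is one-third across and one-third down within the crop:
x = 529.75 + 1 × 4987.50/3 ≈ 2192; y = 0.00 + 1 × 3990.00/3 ≈ 1330.

(2192, 1330)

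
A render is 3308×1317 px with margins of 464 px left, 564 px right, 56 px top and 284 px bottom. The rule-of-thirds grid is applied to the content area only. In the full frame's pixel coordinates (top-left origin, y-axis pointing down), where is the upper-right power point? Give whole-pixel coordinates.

Content width = 3308 − 464 − 564 = 2280 px; content height = 1317 − 56 − 284 = 977 px.
Upper-right is two-thirds across and one-third down within the content area.
x = 464 + 2 × 2280/3 = 464 + 1520.00 ≈ 1984
y = 56 + 1 × 977/3 = 56 + 325.67 ≈ 382

(1984, 382)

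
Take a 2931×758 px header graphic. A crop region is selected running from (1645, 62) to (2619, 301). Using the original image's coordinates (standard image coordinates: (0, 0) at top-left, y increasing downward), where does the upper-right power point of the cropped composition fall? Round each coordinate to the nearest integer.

Crop width = 2619 − 1645 = 974 px; one third is 324.67 px.
Crop height = 301 − 62 = 239 px; one third is 79.67 px.
The upper-right point is two-thirds across and one-third down within the crop:
x = 1645 + 2 × 324.67 ≈ 2294; y = 62 + 1 × 79.67 ≈ 142.

(2294, 142)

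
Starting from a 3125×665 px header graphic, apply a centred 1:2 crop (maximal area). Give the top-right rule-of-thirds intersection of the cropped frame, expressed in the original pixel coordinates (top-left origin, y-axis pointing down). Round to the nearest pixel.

(1618, 222)

3125/665 > 1/2, so the 1:2 crop keeps the full height 665 and trims width to 665 × 1/2 = 332.50 px.
Left offset = (3125 − 332.50)/2 = 1396.25 px; top offset = 0.
Top-right is two-thirds across and one-third down within the crop:
x = 1396.25 + 2 × 332.50/3 ≈ 1618; y = 0.00 + 1 × 665.00/3 ≈ 222.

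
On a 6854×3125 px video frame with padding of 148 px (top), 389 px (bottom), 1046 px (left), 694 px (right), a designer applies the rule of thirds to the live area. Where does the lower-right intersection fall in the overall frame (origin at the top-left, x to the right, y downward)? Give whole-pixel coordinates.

Content width = 6854 − 1046 − 694 = 5114 px; content height = 3125 − 148 − 389 = 2588 px.
Lower-right is two-thirds across and two-thirds down within the live area.
x = 1046 + 2 × 5114/3 = 1046 + 3409.33 ≈ 4455
y = 148 + 2 × 2588/3 = 148 + 1725.33 ≈ 1873

(4455, 1873)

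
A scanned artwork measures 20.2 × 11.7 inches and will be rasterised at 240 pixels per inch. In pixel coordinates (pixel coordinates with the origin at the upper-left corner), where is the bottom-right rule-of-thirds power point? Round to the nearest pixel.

x = 3232 px, y = 1872 px

In pixels the canvas is 20.2 × 240 = 4848 wide and 11.7 × 240 = 2808 tall.
The bottom-right point is two-thirds across and two-thirds down:
x = 2 × 4848/3 ≈ 3232; y = 2 × 2808/3 ≈ 1872.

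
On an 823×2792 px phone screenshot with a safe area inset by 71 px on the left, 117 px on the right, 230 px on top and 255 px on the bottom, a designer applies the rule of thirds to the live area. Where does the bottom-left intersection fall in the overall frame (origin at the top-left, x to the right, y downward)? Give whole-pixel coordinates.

Content width = 823 − 71 − 117 = 635 px; content height = 2792 − 230 − 255 = 2307 px.
Bottom-left is one-third across and two-thirds down within the live area.
x = 71 + 1 × 635/3 = 71 + 211.67 ≈ 283
y = 230 + 2 × 2307/3 = 230 + 1538.00 ≈ 1768

(283, 1768)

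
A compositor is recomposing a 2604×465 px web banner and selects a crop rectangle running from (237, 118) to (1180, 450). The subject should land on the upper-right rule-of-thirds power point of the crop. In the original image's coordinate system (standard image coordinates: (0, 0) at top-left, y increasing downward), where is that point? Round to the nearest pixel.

x = 866 px, y = 229 px

Crop width = 1180 − 237 = 943 px; one third is 314.33 px.
Crop height = 450 − 118 = 332 px; one third is 110.67 px.
The upper-right point is two-thirds across and one-third down within the crop:
x = 237 + 2 × 314.33 ≈ 866; y = 118 + 1 × 110.67 ≈ 229.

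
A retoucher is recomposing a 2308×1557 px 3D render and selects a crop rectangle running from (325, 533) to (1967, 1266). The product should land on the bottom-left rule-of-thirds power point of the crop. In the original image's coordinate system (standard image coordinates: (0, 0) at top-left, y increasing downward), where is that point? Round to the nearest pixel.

x = 872 px, y = 1022 px

Crop width = 1967 − 325 = 1642 px; one third is 547.33 px.
Crop height = 1266 − 533 = 733 px; one third is 244.33 px.
The bottom-left point is one-third across and two-thirds down within the crop:
x = 325 + 1 × 547.33 ≈ 872; y = 533 + 2 × 244.33 ≈ 1022.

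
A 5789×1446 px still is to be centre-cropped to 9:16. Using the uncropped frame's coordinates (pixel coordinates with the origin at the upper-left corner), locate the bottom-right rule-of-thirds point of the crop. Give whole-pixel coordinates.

5789/1446 > 9/16, so the 9:16 crop keeps the full height 1446 and trims width to 1446 × 9/16 = 813.38 px.
Left offset = (5789 − 813.38)/2 = 2487.81 px; top offset = 0.
Bottom-right is two-thirds across and two-thirds down within the crop:
x = 2487.81 + 2 × 813.38/3 ≈ 3030; y = 0.00 + 2 × 1446.00/3 ≈ 964.

x = 3030 px, y = 964 px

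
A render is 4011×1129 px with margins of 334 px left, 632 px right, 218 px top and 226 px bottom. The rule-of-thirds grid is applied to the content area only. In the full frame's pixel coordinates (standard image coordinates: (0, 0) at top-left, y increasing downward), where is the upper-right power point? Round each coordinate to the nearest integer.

Content width = 4011 − 334 − 632 = 3045 px; content height = 1129 − 218 − 226 = 685 px.
Upper-right is two-thirds across and one-third down within the content area.
x = 334 + 2 × 3045/3 = 334 + 2030.00 ≈ 2364
y = 218 + 1 × 685/3 = 218 + 228.33 ≈ 446

(2364, 446)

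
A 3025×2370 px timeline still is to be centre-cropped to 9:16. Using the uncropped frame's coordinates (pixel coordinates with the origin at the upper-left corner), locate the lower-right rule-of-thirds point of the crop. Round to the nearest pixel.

(1735, 1580)

3025/2370 > 9/16, so the 9:16 crop keeps the full height 2370 and trims width to 2370 × 9/16 = 1333.12 px.
Left offset = (3025 − 1333.12)/2 = 845.94 px; top offset = 0.
Lower-right is two-thirds across and two-thirds down within the crop:
x = 845.94 + 2 × 1333.12/3 ≈ 1735; y = 0.00 + 2 × 2370.00/3 ≈ 1580.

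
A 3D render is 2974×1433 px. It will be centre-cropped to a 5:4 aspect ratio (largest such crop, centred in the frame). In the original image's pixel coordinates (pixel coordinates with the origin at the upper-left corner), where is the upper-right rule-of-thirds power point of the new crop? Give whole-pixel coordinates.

2974/1433 > 5/4, so the 5:4 crop keeps the full height 1433 and trims width to 1433 × 5/4 = 1791.25 px.
Left offset = (2974 − 1791.25)/2 = 591.38 px; top offset = 0.
Upper-right is two-thirds across and one-third down within the crop:
x = 591.38 + 2 × 1791.25/3 ≈ 1786; y = 0.00 + 1 × 1433.00/3 ≈ 478.

x = 1786 px, y = 478 px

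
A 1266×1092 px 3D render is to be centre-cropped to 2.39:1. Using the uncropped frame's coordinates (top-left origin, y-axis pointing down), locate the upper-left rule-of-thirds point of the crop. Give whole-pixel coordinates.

1266/1092 < 2.39/1, so the 2.39:1 crop keeps the full width 1266 and trims height to 1266 × 1/2.39 = 529.71 px.
Top offset = (1092 − 529.71)/2 = 281.15 px; left offset = 0.
Upper-left is one-third across and one-third down within the crop:
x = 0.00 + 1 × 1266.00/3 ≈ 422; y = 281.15 + 1 × 529.71/3 ≈ 458.

x = 422 px, y = 458 px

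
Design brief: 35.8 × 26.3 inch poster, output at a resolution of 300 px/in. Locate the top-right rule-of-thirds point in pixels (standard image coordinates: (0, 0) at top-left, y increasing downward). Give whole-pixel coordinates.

In pixels the canvas is 35.8 × 300 = 10740 wide and 26.3 × 300 = 7890 tall.
The top-right point is two-thirds across and one-third down:
x = 2 × 10740/3 ≈ 7160; y = 1 × 7890/3 ≈ 2630.

(7160, 2630)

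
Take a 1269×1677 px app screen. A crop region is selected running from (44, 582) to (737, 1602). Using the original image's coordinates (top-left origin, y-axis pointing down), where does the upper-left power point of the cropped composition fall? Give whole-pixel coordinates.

(275, 922)

Crop width = 737 − 44 = 693 px; one third is 231.00 px.
Crop height = 1602 − 582 = 1020 px; one third is 340.00 px.
The upper-left point is one-third across and one-third down within the crop:
x = 44 + 1 × 231.00 ≈ 275; y = 582 + 1 × 340.00 ≈ 922.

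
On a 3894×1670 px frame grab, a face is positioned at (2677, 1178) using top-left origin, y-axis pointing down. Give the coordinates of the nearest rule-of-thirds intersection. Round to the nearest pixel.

Third lines: x ∈ {1298, 2596}, y ∈ {557, 1113}.
2677 is closer to x = 2596; 1178 is closer to y = 1113.
So the nearest intersection is the lower-right power point.

(2596, 1113)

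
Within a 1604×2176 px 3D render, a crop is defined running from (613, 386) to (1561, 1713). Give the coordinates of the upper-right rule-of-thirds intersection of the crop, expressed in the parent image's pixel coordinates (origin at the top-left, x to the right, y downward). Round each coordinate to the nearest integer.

Crop width = 1561 − 613 = 948 px; one third is 316.00 px.
Crop height = 1713 − 386 = 1327 px; one third is 442.33 px.
The upper-right point is two-thirds across and one-third down within the crop:
x = 613 + 2 × 316.00 ≈ 1245; y = 386 + 1 × 442.33 ≈ 828.

(1245, 828)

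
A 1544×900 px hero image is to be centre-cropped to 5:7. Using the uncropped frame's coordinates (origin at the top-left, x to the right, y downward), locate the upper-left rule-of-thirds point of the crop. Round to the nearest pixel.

x = 665 px, y = 300 px

1544/900 > 5/7, so the 5:7 crop keeps the full height 900 and trims width to 900 × 5/7 = 642.86 px.
Left offset = (1544 − 642.86)/2 = 450.57 px; top offset = 0.
Upper-left is one-third across and one-third down within the crop:
x = 450.57 + 1 × 642.86/3 ≈ 665; y = 0.00 + 1 × 900.00/3 ≈ 300.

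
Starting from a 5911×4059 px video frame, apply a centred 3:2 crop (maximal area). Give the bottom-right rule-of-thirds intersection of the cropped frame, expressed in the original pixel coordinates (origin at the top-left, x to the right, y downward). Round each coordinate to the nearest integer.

(3941, 2686)

5911/4059 < 3/2, so the 3:2 crop keeps the full width 5911 and trims height to 5911 × 2/3 = 3940.67 px.
Top offset = (4059 − 3940.67)/2 = 59.17 px; left offset = 0.
Bottom-right is two-thirds across and two-thirds down within the crop:
x = 0.00 + 2 × 5911.00/3 ≈ 3941; y = 59.17 + 2 × 3940.67/3 ≈ 2686.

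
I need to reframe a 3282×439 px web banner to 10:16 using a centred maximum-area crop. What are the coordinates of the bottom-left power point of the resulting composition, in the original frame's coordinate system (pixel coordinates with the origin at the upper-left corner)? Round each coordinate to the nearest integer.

(1595, 293)

3282/439 > 10/16, so the 10:16 crop keeps the full height 439 and trims width to 439 × 10/16 = 274.38 px.
Left offset = (3282 − 274.38)/2 = 1503.81 px; top offset = 0.
Bottom-left is one-third across and two-thirds down within the crop:
x = 1503.81 + 1 × 274.38/3 ≈ 1595; y = 0.00 + 2 × 439.00/3 ≈ 293.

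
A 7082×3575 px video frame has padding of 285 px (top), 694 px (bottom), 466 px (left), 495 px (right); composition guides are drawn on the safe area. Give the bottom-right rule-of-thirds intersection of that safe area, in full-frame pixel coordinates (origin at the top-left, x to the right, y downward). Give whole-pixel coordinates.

Content width = 7082 − 466 − 495 = 6121 px; content height = 3575 − 285 − 694 = 2596 px.
Bottom-right is two-thirds across and two-thirds down within the safe area.
x = 466 + 2 × 6121/3 = 466 + 4080.67 ≈ 4547
y = 285 + 2 × 2596/3 = 285 + 1730.67 ≈ 2016

x = 4547 px, y = 2016 px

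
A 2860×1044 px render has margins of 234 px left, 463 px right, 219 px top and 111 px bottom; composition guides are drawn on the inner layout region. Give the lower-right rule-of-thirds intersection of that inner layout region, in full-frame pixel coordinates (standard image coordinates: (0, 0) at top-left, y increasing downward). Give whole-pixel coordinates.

x = 1676 px, y = 695 px

Content width = 2860 − 234 − 463 = 2163 px; content height = 1044 − 219 − 111 = 714 px.
Lower-right is two-thirds across and two-thirds down within the inner layout region.
x = 234 + 2 × 2163/3 = 234 + 1442.00 ≈ 1676
y = 219 + 2 × 714/3 = 219 + 476.00 ≈ 695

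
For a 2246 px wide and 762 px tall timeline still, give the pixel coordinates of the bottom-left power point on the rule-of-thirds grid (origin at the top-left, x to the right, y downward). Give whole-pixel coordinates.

The bottom-left point sits one-third of the way across and two-thirds of the way down.
x = 1 × 2246/3 ≈ 749; y = 2 × 762/3 ≈ 508.

(749, 508)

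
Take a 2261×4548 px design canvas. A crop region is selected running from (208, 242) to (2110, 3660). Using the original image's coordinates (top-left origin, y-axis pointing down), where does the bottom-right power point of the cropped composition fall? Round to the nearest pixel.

x = 1476 px, y = 2521 px

Crop width = 2110 − 208 = 1902 px; one third is 634.00 px.
Crop height = 3660 − 242 = 3418 px; one third is 1139.33 px.
The bottom-right point is two-thirds across and two-thirds down within the crop:
x = 208 + 2 × 634.00 ≈ 1476; y = 242 + 2 × 1139.33 ≈ 2521.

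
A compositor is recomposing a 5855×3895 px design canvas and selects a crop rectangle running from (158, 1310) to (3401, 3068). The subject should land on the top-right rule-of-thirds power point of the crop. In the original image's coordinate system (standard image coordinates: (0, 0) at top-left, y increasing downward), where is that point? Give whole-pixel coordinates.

Crop width = 3401 − 158 = 3243 px; one third is 1081.00 px.
Crop height = 3068 − 1310 = 1758 px; one third is 586.00 px.
The top-right point is two-thirds across and one-third down within the crop:
x = 158 + 2 × 1081.00 ≈ 2320; y = 1310 + 1 × 586.00 ≈ 1896.

x = 2320 px, y = 1896 px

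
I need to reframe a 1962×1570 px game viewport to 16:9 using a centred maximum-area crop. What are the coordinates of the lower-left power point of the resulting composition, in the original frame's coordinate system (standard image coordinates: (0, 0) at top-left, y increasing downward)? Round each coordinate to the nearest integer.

(654, 969)

1962/1570 < 16/9, so the 16:9 crop keeps the full width 1962 and trims height to 1962 × 9/16 = 1103.62 px.
Top offset = (1570 − 1103.62)/2 = 233.19 px; left offset = 0.
Lower-left is one-third across and two-thirds down within the crop:
x = 0.00 + 1 × 1962.00/3 ≈ 654; y = 233.19 + 2 × 1103.62/3 ≈ 969.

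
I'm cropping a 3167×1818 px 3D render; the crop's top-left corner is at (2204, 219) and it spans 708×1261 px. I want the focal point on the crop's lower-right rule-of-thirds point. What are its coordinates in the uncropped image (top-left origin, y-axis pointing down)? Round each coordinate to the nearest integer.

One third of the crop width 708 is 236.00 px.
One third of the crop height 1261 is 420.33 px.
The lower-right point is two-thirds across and two-thirds down within the crop:
x = 2204 + 2 × 236.00 ≈ 2676; y = 219 + 2 × 420.33 ≈ 1060.

(2676, 1060)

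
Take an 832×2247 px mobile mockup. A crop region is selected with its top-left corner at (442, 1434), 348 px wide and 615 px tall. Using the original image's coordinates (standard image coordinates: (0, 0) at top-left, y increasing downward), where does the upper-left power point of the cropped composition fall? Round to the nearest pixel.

(558, 1639)

One third of the crop width 348 is 116.00 px.
One third of the crop height 615 is 205.00 px.
The upper-left point is one-third across and one-third down within the crop:
x = 442 + 1 × 116.00 ≈ 558; y = 1434 + 1 × 205.00 ≈ 1639.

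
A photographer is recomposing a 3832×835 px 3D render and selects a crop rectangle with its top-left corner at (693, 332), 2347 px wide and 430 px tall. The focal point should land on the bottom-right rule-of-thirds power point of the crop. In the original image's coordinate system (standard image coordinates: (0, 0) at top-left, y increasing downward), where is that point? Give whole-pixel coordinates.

(2258, 619)

One third of the crop width 2347 is 782.33 px.
One third of the crop height 430 is 143.33 px.
The bottom-right point is two-thirds across and two-thirds down within the crop:
x = 693 + 2 × 782.33 ≈ 2258; y = 332 + 2 × 143.33 ≈ 619.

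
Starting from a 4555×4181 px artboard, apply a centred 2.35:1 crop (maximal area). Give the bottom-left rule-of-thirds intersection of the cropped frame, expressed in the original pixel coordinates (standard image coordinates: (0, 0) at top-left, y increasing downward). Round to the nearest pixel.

(1518, 2414)

4555/4181 < 2.35/1, so the 2.35:1 crop keeps the full width 4555 and trims height to 4555 × 1/2.35 = 1938.30 px.
Top offset = (4181 − 1938.30)/2 = 1121.35 px; left offset = 0.
Bottom-left is one-third across and two-thirds down within the crop:
x = 0.00 + 1 × 4555.00/3 ≈ 1518; y = 1121.35 + 2 × 1938.30/3 ≈ 2414.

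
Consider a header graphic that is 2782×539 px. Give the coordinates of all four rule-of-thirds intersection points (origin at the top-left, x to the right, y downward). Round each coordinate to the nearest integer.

(927, 180), (1855, 180), (927, 359), (1855, 359)

One third of 2782 is 927.33; one third of 539 is 179.67.
Vertical third lines at x = 927 and x = 1855; horizontal third lines at y = 180 and y = 359.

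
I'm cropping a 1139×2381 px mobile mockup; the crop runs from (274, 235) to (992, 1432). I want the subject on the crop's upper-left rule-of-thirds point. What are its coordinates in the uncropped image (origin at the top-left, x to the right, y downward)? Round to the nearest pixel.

Crop width = 992 − 274 = 718 px; one third is 239.33 px.
Crop height = 1432 − 235 = 1197 px; one third is 399.00 px.
The upper-left point is one-third across and one-third down within the crop:
x = 274 + 1 × 239.33 ≈ 513; y = 235 + 1 × 399.00 ≈ 634.

x = 513 px, y = 634 px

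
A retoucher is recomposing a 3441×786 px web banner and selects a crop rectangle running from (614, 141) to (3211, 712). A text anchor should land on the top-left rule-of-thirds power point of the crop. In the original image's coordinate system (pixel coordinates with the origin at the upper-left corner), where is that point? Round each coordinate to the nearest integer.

Crop width = 3211 − 614 = 2597 px; one third is 865.67 px.
Crop height = 712 − 141 = 571 px; one third is 190.33 px.
The top-left point is one-third across and one-third down within the crop:
x = 614 + 1 × 865.67 ≈ 1480; y = 141 + 1 × 190.33 ≈ 331.

x = 1480 px, y = 331 px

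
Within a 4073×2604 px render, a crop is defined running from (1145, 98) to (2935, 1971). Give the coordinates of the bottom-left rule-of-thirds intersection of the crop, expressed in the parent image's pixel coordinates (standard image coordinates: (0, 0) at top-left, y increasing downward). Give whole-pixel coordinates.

x = 1742 px, y = 1347 px

Crop width = 2935 − 1145 = 1790 px; one third is 596.67 px.
Crop height = 1971 − 98 = 1873 px; one third is 624.33 px.
The bottom-left point is one-third across and two-thirds down within the crop:
x = 1145 + 1 × 596.67 ≈ 1742; y = 98 + 2 × 624.33 ≈ 1347.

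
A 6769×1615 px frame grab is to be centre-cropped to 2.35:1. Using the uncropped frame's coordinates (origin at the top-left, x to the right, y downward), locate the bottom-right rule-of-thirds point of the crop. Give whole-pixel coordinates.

(4017, 1077)

6769/1615 > 2.35/1, so the 2.35:1 crop keeps the full height 1615 and trims width to 1615 × 2.35/1 = 3795.25 px.
Left offset = (6769 − 3795.25)/2 = 1486.88 px; top offset = 0.
Bottom-right is two-thirds across and two-thirds down within the crop:
x = 1486.88 + 2 × 3795.25/3 ≈ 4017; y = 0.00 + 2 × 1615.00/3 ≈ 1077.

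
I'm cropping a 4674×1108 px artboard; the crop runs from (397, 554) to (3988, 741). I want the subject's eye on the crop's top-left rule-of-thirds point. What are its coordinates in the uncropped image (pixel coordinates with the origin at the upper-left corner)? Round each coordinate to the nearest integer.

x = 1594 px, y = 616 px

Crop width = 3988 − 397 = 3591 px; one third is 1197.00 px.
Crop height = 741 − 554 = 187 px; one third is 62.33 px.
The top-left point is one-third across and one-third down within the crop:
x = 397 + 1 × 1197.00 ≈ 1594; y = 554 + 1 × 62.33 ≈ 616.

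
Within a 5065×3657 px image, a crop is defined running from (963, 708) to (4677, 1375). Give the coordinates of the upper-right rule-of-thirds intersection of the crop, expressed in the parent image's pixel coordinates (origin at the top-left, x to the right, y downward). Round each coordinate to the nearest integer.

Crop width = 4677 − 963 = 3714 px; one third is 1238.00 px.
Crop height = 1375 − 708 = 667 px; one third is 222.33 px.
The upper-right point is two-thirds across and one-third down within the crop:
x = 963 + 2 × 1238.00 ≈ 3439; y = 708 + 1 × 222.33 ≈ 930.

(3439, 930)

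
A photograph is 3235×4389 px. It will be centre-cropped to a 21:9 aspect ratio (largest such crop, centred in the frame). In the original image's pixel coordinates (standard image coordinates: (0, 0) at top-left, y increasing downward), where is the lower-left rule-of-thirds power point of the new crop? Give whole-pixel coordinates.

(1078, 2426)

3235/4389 < 21/9, so the 21:9 crop keeps the full width 3235 and trims height to 3235 × 9/21 = 1386.43 px.
Top offset = (4389 − 1386.43)/2 = 1501.29 px; left offset = 0.
Lower-left is one-third across and two-thirds down within the crop:
x = 0.00 + 1 × 3235.00/3 ≈ 1078; y = 1501.29 + 2 × 1386.43/3 ≈ 2426.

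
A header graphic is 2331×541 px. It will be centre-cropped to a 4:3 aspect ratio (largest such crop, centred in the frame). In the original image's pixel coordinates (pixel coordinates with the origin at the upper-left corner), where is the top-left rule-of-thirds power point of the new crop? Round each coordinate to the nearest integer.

2331/541 > 4/3, so the 4:3 crop keeps the full height 541 and trims width to 541 × 4/3 = 721.33 px.
Left offset = (2331 − 721.33)/2 = 804.83 px; top offset = 0.
Top-left is one-third across and one-third down within the crop:
x = 804.83 + 1 × 721.33/3 ≈ 1045; y = 0.00 + 1 × 541.00/3 ≈ 180.

(1045, 180)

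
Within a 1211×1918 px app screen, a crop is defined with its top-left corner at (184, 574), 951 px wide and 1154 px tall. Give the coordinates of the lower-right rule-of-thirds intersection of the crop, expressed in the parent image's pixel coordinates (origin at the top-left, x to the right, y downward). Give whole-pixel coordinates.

One third of the crop width 951 is 317.00 px.
One third of the crop height 1154 is 384.67 px.
The lower-right point is two-thirds across and two-thirds down within the crop:
x = 184 + 2 × 317.00 ≈ 818; y = 574 + 2 × 384.67 ≈ 1343.

x = 818 px, y = 1343 px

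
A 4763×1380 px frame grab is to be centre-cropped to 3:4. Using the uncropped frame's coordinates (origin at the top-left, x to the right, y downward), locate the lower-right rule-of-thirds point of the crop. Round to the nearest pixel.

x = 2554 px, y = 920 px

4763/1380 > 3/4, so the 3:4 crop keeps the full height 1380 and trims width to 1380 × 3/4 = 1035.00 px.
Left offset = (4763 − 1035.00)/2 = 1864.00 px; top offset = 0.
Lower-right is two-thirds across and two-thirds down within the crop:
x = 1864.00 + 2 × 1035.00/3 ≈ 2554; y = 0.00 + 2 × 1380.00/3 ≈ 920.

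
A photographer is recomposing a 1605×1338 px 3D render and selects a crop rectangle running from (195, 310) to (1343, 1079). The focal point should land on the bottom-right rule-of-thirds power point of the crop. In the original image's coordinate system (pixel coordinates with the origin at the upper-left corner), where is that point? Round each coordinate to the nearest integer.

(960, 823)

Crop width = 1343 − 195 = 1148 px; one third is 382.67 px.
Crop height = 1079 − 310 = 769 px; one third is 256.33 px.
The bottom-right point is two-thirds across and two-thirds down within the crop:
x = 195 + 2 × 382.67 ≈ 960; y = 310 + 2 × 256.33 ≈ 823.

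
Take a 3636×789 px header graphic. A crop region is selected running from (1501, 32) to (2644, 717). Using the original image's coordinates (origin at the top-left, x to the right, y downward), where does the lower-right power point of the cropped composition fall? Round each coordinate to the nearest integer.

Crop width = 2644 − 1501 = 1143 px; one third is 381.00 px.
Crop height = 717 − 32 = 685 px; one third is 228.33 px.
The lower-right point is two-thirds across and two-thirds down within the crop:
x = 1501 + 2 × 381.00 ≈ 2263; y = 32 + 2 × 228.33 ≈ 489.

x = 2263 px, y = 489 px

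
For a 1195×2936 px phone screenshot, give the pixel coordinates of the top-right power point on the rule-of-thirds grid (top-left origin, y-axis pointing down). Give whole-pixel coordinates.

The top-right point sits two-thirds of the way across and one-third of the way down.
x = 2 × 1195/3 ≈ 797; y = 1 × 2936/3 ≈ 979.

(797, 979)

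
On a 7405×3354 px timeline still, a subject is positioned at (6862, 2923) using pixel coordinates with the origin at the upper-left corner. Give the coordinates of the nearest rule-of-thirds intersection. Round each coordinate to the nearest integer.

Third lines: x ∈ {2468, 4937}, y ∈ {1118, 2236}.
6862 is closer to x = 4937; 2923 is closer to y = 2236.
So the nearest intersection is the lower-right power point.

(4937, 2236)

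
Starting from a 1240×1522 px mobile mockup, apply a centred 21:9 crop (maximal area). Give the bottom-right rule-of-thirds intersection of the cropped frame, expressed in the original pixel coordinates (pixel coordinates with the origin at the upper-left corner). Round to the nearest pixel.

1240/1522 < 21/9, so the 21:9 crop keeps the full width 1240 and trims height to 1240 × 9/21 = 531.43 px.
Top offset = (1522 − 531.43)/2 = 495.29 px; left offset = 0.
Bottom-right is two-thirds across and two-thirds down within the crop:
x = 0.00 + 2 × 1240.00/3 ≈ 827; y = 495.29 + 2 × 531.43/3 ≈ 850.

(827, 850)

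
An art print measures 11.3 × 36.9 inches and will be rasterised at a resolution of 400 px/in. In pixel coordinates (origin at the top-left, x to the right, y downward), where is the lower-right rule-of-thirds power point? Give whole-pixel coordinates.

In pixels the canvas is 11.3 × 400 = 4520 wide and 36.9 × 400 = 14760 tall.
The lower-right point is two-thirds across and two-thirds down:
x = 2 × 4520/3 ≈ 3013; y = 2 × 14760/3 ≈ 9840.

(3013, 9840)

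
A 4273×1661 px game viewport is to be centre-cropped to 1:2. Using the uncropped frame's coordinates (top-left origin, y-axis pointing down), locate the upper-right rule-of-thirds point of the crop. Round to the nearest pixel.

(2275, 554)

4273/1661 > 1/2, so the 1:2 crop keeps the full height 1661 and trims width to 1661 × 1/2 = 830.50 px.
Left offset = (4273 − 830.50)/2 = 1721.25 px; top offset = 0.
Upper-right is two-thirds across and one-third down within the crop:
x = 1721.25 + 2 × 830.50/3 ≈ 2275; y = 0.00 + 1 × 1661.00/3 ≈ 554.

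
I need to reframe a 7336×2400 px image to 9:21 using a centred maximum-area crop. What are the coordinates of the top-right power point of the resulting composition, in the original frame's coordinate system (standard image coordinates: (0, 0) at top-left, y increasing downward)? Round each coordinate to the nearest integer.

7336/2400 > 9/21, so the 9:21 crop keeps the full height 2400 and trims width to 2400 × 9/21 = 1028.57 px.
Left offset = (7336 − 1028.57)/2 = 3153.71 px; top offset = 0.
Top-right is two-thirds across and one-third down within the crop:
x = 3153.71 + 2 × 1028.57/3 ≈ 3839; y = 0.00 + 1 × 2400.00/3 ≈ 800.

(3839, 800)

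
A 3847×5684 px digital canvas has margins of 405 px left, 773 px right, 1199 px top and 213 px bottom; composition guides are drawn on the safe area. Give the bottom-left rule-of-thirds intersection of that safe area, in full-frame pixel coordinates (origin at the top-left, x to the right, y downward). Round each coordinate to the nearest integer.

Content width = 3847 − 405 − 773 = 2669 px; content height = 5684 − 1199 − 213 = 4272 px.
Bottom-left is one-third across and two-thirds down within the safe area.
x = 405 + 1 × 2669/3 = 405 + 889.67 ≈ 1295
y = 1199 + 2 × 4272/3 = 1199 + 2848.00 ≈ 4047

(1295, 4047)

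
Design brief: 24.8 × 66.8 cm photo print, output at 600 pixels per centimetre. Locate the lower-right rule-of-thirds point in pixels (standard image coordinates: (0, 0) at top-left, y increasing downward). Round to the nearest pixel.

In pixels the canvas is 24.8 × 600 = 14880 wide and 66.8 × 600 = 40080 tall.
The lower-right point is two-thirds across and two-thirds down:
x = 2 × 14880/3 ≈ 9920; y = 2 × 40080/3 ≈ 26720.

(9920, 26720)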